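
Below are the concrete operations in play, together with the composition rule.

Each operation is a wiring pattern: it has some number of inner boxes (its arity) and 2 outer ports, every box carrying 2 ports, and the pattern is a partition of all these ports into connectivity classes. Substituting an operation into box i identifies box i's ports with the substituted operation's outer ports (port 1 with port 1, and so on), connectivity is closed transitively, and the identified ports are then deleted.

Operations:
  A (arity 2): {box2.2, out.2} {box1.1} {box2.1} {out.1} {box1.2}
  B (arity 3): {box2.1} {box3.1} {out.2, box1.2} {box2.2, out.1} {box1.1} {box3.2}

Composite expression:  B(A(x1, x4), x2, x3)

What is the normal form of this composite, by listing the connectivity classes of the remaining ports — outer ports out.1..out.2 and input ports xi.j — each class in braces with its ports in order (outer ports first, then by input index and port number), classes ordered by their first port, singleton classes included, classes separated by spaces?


{out.1, x2.2} {out.2, x4.2} {x1.1} {x1.2} {x2.1} {x3.1} {x3.2} {x4.1}


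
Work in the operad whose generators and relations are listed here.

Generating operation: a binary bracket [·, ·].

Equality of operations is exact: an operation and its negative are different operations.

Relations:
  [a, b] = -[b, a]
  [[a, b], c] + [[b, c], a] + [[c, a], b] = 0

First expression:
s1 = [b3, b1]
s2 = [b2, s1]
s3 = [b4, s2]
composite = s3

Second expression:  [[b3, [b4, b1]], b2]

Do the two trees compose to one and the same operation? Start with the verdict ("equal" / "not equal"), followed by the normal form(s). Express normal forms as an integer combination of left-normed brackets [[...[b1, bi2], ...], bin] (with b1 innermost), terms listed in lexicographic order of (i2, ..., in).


not equal; the first gives -[[[b1, b3], b2], b4] and the second [[[b1, b4], b3], b2]

Reducing the first expression gives -[[[b1, b3], b2], b4]
Reducing the second expression gives [[[b1, b4], b3], b2]
Different reductions; not equal.


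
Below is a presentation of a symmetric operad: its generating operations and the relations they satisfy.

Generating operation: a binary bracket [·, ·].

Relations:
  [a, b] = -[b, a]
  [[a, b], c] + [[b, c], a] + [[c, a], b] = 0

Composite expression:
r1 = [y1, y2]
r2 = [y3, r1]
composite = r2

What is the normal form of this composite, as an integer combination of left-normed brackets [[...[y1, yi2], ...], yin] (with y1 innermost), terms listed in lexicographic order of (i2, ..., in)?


Left-normed coefficients sit on the y1-initial expansion words.
Composite bracket: [y3, [y1, y2]]
Expanding via [a, b] = ab - ba: 4 signed words (2^2 = 4).
Words beginning with y1 determine it all:
  sign of y1y2y3 is -1, so it contributes -[[y1, y2], y3]

-[[y1, y2], y3]


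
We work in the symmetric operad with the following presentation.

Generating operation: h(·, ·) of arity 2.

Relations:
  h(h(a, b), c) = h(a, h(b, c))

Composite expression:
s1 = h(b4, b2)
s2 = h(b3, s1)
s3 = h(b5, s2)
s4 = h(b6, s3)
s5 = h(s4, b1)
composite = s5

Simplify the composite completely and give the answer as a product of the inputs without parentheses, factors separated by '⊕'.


Key point: h is associative — brackets drop, the b-order remains.
h(b4, b2) unparenthesizes to b4 ⊕ b2
h(b3, h(b4, b2)) unparenthesizes to b3 ⊕ b4 ⊕ b2
h(b5, h(b3, h(b4, b2))) unparenthesizes to b5 ⊕ b3 ⊕ b4 ⊕ b2
h(b6, h(b5, h(b3, h(b4, b2)))) unparenthesizes to b6 ⊕ b5 ⊕ b3 ⊕ b4 ⊕ b2
h(h(b6, h(b5, h(b3, h(b4, b2)))), b1) unparenthesizes to b6 ⊕ b5 ⊕ b3 ⊕ b4 ⊕ b2 ⊕ b1

b6 ⊕ b5 ⊕ b3 ⊕ b4 ⊕ b2 ⊕ b1


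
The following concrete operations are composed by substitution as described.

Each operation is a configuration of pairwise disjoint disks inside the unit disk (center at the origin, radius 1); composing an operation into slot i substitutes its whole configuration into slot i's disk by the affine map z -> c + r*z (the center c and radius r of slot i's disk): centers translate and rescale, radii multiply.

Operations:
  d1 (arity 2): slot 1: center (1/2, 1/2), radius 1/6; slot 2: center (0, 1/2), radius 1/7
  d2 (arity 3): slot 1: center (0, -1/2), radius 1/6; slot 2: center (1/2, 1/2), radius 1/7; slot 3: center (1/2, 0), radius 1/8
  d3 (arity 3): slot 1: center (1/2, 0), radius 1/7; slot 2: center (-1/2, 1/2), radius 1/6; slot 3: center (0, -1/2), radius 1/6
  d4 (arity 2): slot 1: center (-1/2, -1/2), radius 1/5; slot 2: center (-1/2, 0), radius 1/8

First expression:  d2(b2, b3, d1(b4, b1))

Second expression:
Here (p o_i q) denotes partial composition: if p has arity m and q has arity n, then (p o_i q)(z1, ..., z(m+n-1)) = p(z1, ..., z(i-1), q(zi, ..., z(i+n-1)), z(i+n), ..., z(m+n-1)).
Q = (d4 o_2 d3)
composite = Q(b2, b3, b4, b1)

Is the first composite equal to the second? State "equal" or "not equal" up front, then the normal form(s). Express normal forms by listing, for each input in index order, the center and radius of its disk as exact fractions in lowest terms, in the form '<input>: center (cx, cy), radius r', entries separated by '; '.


not equal: they reduce to b1: center (1/2, 1/16), radius 1/56; b2: center (0, -1/2), radius 1/6; b3: center (1/2, 1/2), radius 1/7; b4: center (9/16, 1/16), radius 1/48 and b1: center (-1/2, -1/16), radius 1/48; b2: center (-1/2, -1/2), radius 1/5; b3: center (-7/16, 0), radius 1/56; b4: center (-9/16, 1/16), radius 1/48

Reducing the first expression gives b1: center (1/2, 1/16), radius 1/56; b2: center (0, -1/2), radius 1/6; b3: center (1/2, 1/2), radius 1/7; b4: center (9/16, 1/16), radius 1/48
Reducing the second expression gives b1: center (-1/2, -1/16), radius 1/48; b2: center (-1/2, -1/2), radius 1/5; b3: center (-7/16, 0), radius 1/56; b4: center (-9/16, 1/16), radius 1/48
They disagree, so not equal.


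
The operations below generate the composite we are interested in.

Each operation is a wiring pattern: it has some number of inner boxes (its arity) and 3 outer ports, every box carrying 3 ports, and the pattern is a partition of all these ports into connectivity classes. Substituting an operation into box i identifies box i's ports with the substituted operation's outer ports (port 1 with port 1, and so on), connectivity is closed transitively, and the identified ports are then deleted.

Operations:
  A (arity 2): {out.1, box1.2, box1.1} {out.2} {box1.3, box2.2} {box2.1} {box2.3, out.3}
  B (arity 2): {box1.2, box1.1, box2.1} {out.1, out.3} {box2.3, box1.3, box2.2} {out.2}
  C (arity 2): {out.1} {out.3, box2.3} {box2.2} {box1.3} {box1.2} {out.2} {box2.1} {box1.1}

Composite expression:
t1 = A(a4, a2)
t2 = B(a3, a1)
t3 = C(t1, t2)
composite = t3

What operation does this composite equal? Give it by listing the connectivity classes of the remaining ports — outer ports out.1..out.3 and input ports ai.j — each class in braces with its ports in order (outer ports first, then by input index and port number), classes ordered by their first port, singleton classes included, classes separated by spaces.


{out.1} {out.2} {out.3} {a1.1, a3.1, a3.2} {a1.2, a1.3, a3.3} {a2.1} {a2.2, a4.3} {a2.3} {a4.1, a4.2}


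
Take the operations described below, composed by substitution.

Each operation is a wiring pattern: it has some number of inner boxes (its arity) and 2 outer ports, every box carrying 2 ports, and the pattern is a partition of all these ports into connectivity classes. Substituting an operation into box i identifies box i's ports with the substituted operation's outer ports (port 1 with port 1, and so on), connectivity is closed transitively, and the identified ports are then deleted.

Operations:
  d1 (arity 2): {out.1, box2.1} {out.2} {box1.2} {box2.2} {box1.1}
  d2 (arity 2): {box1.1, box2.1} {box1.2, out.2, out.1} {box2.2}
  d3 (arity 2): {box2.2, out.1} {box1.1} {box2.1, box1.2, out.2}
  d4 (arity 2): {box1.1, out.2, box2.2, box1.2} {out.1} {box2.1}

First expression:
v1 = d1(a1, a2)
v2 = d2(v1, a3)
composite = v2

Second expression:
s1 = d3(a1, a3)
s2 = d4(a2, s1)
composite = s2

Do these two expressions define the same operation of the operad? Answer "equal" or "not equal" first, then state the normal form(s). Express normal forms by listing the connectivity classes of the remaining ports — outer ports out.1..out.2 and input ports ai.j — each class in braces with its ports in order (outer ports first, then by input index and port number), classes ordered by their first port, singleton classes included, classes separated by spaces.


not equal; first: {out.1, out.2} {a1.1} {a1.2} {a2.1, a3.1} {a2.2} {a3.2}; second: {out.1} {out.2, a1.2, a2.1, a2.2, a3.1} {a1.1} {a3.2}

The first expression reduces to {out.1, out.2} {a1.1} {a1.2} {a2.1, a3.1} {a2.2} {a3.2}
The second expression reduces to {out.1} {out.2, a1.2, a2.1, a2.2, a3.1} {a1.1} {a3.2}
The forms do not match — not equal.


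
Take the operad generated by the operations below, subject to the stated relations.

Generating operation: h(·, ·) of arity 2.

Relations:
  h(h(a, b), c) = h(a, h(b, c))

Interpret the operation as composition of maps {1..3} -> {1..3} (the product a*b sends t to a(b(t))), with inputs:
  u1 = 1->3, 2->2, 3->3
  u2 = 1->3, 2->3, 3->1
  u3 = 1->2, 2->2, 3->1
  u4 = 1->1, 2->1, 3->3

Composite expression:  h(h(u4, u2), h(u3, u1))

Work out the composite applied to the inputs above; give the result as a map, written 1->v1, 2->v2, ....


1->3, 2->3, 3->3

h(u4, u2) = 1->3, 2->3, 3->1
h(u3, u1) = 1->1, 2->2, 3->1
h(h(u4, u2), h(u3, u1)) = 1->3, 2->3, 3->3


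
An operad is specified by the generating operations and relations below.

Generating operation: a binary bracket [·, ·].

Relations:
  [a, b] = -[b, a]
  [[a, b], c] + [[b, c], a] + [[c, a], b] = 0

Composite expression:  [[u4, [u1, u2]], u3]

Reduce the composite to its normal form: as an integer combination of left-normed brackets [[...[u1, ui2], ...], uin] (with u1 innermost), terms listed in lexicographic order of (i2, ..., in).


-[[[u1, u2], u4], u3]

A multilinear Lie element is pinned by u1-initial words (u1 innermost).
Composite bracket: [[u4, [u1, u2]], u3]
Under [a, b] = ab - ba we get 8 signed associative words (2^3 = 8).
Collect the words opening with u1:
  u1u2u4u3 appears with sign -1, giving the term -[[[u1, u2], u4], u3]


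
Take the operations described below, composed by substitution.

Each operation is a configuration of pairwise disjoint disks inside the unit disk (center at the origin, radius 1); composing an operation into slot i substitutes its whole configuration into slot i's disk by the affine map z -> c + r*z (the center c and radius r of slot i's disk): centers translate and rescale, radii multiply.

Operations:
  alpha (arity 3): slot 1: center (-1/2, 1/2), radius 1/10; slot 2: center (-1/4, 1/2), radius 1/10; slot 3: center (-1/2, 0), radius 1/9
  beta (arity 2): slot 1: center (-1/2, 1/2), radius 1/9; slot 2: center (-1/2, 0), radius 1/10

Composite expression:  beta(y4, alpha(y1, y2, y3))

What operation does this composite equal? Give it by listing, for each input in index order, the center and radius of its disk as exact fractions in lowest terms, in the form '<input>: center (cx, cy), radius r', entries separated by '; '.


y1: center (-11/20, 1/20), radius 1/100; y2: center (-21/40, 1/20), radius 1/100; y3: center (-11/20, 0), radius 1/90; y4: center (-1/2, 1/2), radius 1/9

Affine substitution under beta: radii multiply and y-centers shift.
input y4: composing its 1 substitution step yields center (-1/2, 1/2), radius 1/9
input y1: composing its 2 substitution steps yields center (-11/20, 1/20), radius 1/100
input y2: composing its 2 substitution steps yields center (-21/40, 1/20), radius 1/100
input y3: composing its 2 substitution steps yields center (-11/20, 0), radius 1/90


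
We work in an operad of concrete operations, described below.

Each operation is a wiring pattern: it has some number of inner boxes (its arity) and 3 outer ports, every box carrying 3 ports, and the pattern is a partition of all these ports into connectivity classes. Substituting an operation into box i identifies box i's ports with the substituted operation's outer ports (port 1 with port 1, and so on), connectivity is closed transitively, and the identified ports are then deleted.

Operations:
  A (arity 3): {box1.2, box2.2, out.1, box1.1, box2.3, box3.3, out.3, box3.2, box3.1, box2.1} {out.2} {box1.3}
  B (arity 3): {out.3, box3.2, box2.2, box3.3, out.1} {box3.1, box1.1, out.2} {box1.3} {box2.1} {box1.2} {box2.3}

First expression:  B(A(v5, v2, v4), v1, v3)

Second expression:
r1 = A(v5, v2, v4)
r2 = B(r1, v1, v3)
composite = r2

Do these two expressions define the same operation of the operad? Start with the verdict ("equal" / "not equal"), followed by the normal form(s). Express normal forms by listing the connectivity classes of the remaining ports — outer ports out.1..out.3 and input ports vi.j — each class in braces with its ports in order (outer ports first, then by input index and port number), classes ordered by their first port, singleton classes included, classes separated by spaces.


equal — both sides give {out.1, out.3, v1.2, v3.2, v3.3} {out.2, v2.1, v2.2, v2.3, v3.1, v4.1, v4.2, v4.3, v5.1, v5.2} {v1.1} {v1.3} {v5.3}

Reducing the first expression gives {out.1, out.3, v1.2, v3.2, v3.3} {out.2, v2.1, v2.2, v2.3, v3.1, v4.1, v4.2, v4.3, v5.1, v5.2} {v1.1} {v1.3} {v5.3}
Reducing the second expression gives {out.1, out.3, v1.2, v3.2, v3.3} {out.2, v2.1, v2.2, v2.3, v3.1, v4.1, v4.2, v4.3, v5.1, v5.2} {v1.1} {v1.3} {v5.3}
One common form — equal.


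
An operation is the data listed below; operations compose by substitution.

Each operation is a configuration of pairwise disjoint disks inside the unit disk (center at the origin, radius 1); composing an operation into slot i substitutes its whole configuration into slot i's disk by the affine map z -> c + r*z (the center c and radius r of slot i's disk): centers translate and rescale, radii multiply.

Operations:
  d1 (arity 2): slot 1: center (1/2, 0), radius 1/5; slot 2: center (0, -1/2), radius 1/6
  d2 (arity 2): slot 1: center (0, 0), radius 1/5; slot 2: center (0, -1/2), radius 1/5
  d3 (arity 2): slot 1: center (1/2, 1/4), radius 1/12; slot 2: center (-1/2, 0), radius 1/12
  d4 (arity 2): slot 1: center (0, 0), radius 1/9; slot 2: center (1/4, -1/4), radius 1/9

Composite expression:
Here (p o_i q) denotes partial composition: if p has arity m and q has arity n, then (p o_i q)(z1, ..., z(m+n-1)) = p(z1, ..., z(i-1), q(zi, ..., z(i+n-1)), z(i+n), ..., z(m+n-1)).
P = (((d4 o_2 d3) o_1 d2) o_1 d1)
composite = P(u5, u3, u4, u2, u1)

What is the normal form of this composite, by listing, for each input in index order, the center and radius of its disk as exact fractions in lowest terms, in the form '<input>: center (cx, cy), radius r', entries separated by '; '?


u1: center (7/36, -1/4), radius 1/108; u2: center (11/36, -2/9), radius 1/108; u3: center (0, -1/90), radius 1/270; u4: center (0, -1/18), radius 1/45; u5: center (1/90, 0), radius 1/225

Nesting under d4 composes maps z -> c + r*z down each u-path.
tracing u5 down its 3-map path: center (1/90, 0), radius 1/225
tracing u3 down its 3-map path: center (0, -1/90), radius 1/270
tracing u4 down its 2-map path: center (0, -1/18), radius 1/45
tracing u2 down its 2-map path: center (11/36, -2/9), radius 1/108
tracing u1 down its 2-map path: center (7/36, -1/4), radius 1/108


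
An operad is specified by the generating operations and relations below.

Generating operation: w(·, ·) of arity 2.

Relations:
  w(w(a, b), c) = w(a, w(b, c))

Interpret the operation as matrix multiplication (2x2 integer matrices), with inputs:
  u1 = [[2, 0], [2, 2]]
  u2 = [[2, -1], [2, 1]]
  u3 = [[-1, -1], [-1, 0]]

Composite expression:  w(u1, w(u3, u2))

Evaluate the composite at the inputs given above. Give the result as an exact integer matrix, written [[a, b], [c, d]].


[[-8, 0], [-12, 2]]

w(u3, u2) = [[-4, 0], [-2, 1]]
w(u1, w(u3, u2)) = [[-8, 0], [-12, 2]]


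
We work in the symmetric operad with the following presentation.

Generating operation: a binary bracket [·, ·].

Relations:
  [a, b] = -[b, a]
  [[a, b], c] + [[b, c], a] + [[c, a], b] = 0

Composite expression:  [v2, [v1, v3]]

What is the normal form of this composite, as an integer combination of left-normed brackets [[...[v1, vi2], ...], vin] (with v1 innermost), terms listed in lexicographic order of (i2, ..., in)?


-[[v1, v3], v2]

In the tensor algebra, words opening v1 carry the v1-anchored form.
Composite bracket: [v2, [v1, v3]]
Expanding via [a, b] = ab - ba: 4 signed words (2^2 = 4).
The v1-initial words carry the normal form:
  v1v3v2 (sign -1) contributes -[[v1, v3], v2]


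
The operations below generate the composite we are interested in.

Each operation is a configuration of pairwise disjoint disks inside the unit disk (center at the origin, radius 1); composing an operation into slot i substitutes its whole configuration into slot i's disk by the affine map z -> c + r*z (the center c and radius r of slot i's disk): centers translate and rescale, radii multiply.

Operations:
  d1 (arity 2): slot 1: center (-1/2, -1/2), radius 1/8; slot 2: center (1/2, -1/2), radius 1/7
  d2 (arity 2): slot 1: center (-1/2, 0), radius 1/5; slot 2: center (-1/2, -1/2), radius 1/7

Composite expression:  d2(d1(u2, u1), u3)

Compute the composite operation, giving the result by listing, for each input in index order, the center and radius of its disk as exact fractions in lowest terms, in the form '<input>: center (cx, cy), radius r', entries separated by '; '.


u1: center (-2/5, -1/10), radius 1/35; u2: center (-3/5, -1/10), radius 1/40; u3: center (-1/2, -1/2), radius 1/7

Only the slot chain above each u matters under d2; compose those maps.
for u2, the 2-step affine chain lands on center (-3/5, -1/10), radius 1/40
for u1, the 2-step affine chain lands on center (-2/5, -1/10), radius 1/35
for u3, the 1-step affine chain lands on center (-1/2, -1/2), radius 1/7


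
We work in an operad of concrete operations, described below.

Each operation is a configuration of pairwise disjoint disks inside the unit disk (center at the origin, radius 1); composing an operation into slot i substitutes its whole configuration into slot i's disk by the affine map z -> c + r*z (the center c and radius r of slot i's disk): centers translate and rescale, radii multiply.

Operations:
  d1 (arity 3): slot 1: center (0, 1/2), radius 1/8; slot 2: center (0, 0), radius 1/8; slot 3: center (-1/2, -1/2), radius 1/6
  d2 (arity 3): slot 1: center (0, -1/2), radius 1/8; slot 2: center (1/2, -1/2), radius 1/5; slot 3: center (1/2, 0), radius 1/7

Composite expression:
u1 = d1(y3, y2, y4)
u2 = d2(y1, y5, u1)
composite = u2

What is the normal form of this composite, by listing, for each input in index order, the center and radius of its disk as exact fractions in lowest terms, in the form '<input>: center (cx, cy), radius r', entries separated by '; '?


y1: center (0, -1/2), radius 1/8; y2: center (1/2, 0), radius 1/56; y3: center (1/2, 1/14), radius 1/56; y4: center (3/7, -1/14), radius 1/42; y5: center (1/2, -1/2), radius 1/5


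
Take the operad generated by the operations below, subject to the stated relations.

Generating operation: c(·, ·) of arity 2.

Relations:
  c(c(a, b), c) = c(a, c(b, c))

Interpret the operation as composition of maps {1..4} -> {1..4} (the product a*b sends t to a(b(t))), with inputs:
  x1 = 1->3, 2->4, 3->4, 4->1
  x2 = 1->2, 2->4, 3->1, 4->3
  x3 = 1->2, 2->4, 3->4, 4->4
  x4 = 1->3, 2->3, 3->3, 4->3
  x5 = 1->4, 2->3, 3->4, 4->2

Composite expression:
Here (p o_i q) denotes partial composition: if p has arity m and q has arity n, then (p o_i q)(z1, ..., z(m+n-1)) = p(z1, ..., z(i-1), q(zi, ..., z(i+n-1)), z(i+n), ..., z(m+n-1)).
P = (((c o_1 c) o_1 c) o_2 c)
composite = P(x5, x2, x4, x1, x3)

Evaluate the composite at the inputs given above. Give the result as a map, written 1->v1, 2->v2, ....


1->4, 2->4, 3->4, 4->4

c(x2, x4) = 1->1, 2->1, 3->1, 4->1
c(x5, c(x2, x4)) = 1->4, 2->4, 3->4, 4->4
c(c(x5, c(x2, x4)), x1) = 1->4, 2->4, 3->4, 4->4
c(c(c(x5, c(x2, x4)), x1), x3) = 1->4, 2->4, 3->4, 4->4


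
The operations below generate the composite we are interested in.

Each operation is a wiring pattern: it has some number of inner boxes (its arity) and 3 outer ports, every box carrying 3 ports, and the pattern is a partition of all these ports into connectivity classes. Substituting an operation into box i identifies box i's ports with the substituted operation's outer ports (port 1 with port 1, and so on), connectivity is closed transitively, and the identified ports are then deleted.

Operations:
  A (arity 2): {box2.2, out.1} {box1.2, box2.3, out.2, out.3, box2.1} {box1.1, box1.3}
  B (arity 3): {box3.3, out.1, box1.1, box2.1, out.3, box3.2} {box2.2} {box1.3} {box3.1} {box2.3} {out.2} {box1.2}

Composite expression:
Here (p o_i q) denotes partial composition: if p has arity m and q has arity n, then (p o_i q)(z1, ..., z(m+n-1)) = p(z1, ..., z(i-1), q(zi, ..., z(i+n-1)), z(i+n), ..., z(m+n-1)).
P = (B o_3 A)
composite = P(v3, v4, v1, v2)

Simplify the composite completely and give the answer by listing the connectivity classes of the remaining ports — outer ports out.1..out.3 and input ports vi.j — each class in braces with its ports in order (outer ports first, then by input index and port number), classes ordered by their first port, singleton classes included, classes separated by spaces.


Two ports join when wires chain via B-identified ports.
composing A on (v1, v2), with out.j its own outer ports: {out.1, v2.2} {out.2, out.3, v1.2, v2.1, v2.3} {v1.1, v1.3}
composing B on (v3, v4, v1, v2), with out.j its own outer ports: {out.1, out.3, v1.2, v2.1, v2.3, v3.1, v4.1} {out.2} {v1.1, v1.3} {v2.2} {v3.2} {v3.3} {v4.2} {v4.3}

{out.1, out.3, v1.2, v2.1, v2.3, v3.1, v4.1} {out.2} {v1.1, v1.3} {v2.2} {v3.2} {v3.3} {v4.2} {v4.3}


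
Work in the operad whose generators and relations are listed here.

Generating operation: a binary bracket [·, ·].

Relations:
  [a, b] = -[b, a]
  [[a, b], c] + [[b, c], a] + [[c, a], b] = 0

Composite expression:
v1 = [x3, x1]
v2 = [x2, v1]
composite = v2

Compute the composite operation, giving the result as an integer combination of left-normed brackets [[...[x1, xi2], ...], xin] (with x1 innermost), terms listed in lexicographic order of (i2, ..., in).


[[x1, x3], x2]

Expand each bracket as ab - ba; the x1-initial words give the coefficients.
Composite bracket: [x2, [x3, x1]]
Each bracket splits as ab - ba, giving 4 signed words (2^2 = 4).
The x1-initial words carry the normal form:
  x1x3x2 appears with sign +1, giving the term +[[x1, x3], x2]


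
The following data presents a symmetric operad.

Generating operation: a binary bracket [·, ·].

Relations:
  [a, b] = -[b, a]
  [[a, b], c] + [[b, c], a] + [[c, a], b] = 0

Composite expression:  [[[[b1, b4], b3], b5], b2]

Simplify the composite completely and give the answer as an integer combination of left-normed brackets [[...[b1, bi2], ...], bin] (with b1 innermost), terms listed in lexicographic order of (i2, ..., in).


[[[[b1, b4], b3], b5], b2]

Skip Jacobi rewriting: expand, keep b1-initial words, read off terms.
Composite bracket: [[[[b1, b4], b3], b5], b2]
Expanding via [a, b] = ab - ba: 16 signed words (2^4 = 16).
Words beginning with b1 determine it all:
  sign of b1b4b3b5b2 is +1, so it contributes +[[[[b1, b4], b3], b5], b2]


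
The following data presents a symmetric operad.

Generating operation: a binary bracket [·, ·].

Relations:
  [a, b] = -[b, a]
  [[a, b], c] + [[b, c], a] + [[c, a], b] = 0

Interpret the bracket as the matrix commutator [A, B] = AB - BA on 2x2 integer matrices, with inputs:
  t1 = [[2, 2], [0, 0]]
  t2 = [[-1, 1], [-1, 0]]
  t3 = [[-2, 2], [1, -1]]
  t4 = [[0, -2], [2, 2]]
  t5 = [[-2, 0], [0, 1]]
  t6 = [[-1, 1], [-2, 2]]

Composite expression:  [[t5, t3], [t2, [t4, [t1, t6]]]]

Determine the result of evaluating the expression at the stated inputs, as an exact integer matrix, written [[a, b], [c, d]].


[[-480, -480], [-240, 480]]

[t5, t3] = [[0, -6], [3, 0]]
[t1, t6] = [[-4, 8], [4, 4]]
[t4, [t1, t6]] = [[-24, -32], [-8, 24]]
[t2, [t4, [t1, t6]]] = [[-40, 80], [40, 40]]
[[t5, t3], [t2, [t4, [t1, t6]]]] = [[-480, -480], [-240, 480]]


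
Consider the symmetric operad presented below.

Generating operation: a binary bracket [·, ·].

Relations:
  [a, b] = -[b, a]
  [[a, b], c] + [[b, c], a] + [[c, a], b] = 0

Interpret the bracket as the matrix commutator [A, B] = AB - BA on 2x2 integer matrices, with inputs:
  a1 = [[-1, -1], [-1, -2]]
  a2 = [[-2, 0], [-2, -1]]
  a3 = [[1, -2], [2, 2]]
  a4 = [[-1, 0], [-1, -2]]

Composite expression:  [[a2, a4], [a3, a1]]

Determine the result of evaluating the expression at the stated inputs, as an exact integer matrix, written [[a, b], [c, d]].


[[9, 0], [-24, -9]]

[a2, a4] = [[0, 0], [-3, 0]]
[a3, a1] = [[4, 3], [1, -4]]
[[a2, a4], [a3, a1]] = [[9, 0], [-24, -9]]


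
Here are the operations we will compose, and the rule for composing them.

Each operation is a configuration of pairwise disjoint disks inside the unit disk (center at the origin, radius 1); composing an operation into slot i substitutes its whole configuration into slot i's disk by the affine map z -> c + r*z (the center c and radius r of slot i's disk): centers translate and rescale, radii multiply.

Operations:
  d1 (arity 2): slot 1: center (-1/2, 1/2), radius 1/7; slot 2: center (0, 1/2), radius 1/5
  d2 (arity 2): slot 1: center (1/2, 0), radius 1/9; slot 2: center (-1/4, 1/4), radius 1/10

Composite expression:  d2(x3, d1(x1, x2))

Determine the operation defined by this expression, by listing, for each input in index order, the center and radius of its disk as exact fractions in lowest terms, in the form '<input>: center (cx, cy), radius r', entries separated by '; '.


x1: center (-3/10, 3/10), radius 1/70; x2: center (-1/4, 3/10), radius 1/50; x3: center (1/2, 0), radius 1/9

Below d2, radii multiply path by path; the x-disk centers shift.
tracing x3 down its 1-map path: center (1/2, 0), radius 1/9
tracing x1 down its 2-map path: center (-3/10, 3/10), radius 1/70
tracing x2 down its 2-map path: center (-1/4, 3/10), radius 1/50


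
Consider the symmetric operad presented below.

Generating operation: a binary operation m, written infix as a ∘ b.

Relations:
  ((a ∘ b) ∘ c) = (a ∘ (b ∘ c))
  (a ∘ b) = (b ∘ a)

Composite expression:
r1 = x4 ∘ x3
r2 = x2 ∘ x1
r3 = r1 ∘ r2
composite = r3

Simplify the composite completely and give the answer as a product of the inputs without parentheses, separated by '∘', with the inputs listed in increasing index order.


x1 ∘ x2 ∘ x3 ∘ x4

Key point: m commutes, so take the x-inputs in any fixed order.
(x4 ∘ x3) unparenthesizes to x4 ∘ x3
(x2 ∘ x1) unparenthesizes to x2 ∘ x1
((x4 ∘ x3) ∘ (x2 ∘ x1)) unparenthesizes to x4 ∘ x3 ∘ x2 ∘ x1
commutativity sorts the factors: x1 ∘ x2 ∘ x3 ∘ x4


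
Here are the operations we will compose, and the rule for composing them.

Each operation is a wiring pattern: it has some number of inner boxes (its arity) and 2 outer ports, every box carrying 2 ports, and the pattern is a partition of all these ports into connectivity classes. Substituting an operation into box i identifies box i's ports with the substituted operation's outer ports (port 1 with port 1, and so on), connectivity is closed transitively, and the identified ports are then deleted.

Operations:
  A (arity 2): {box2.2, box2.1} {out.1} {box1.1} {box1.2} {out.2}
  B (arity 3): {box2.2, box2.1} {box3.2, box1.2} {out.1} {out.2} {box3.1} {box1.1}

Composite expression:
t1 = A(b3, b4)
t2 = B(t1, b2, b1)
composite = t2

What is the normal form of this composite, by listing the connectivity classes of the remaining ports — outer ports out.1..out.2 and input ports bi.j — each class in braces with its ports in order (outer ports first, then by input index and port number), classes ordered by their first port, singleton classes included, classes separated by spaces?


{out.1} {out.2} {b1.1} {b1.2} {b2.1, b2.2} {b3.1} {b3.2} {b4.1, b4.2}

Connectivity passes through glued B-boundaries; trace each wire chain.
stage A: inputs (b3, b4), connectivity {out.1} {out.2} {b3.1} {b3.2} {b4.1, b4.2}, out.j its boundary
stage B: inputs (b3, b4, b2, b1), connectivity {out.1} {out.2} {b1.1} {b1.2} {b2.1, b2.2} {b3.1} {b3.2} {b4.1, b4.2}, out.j its boundary


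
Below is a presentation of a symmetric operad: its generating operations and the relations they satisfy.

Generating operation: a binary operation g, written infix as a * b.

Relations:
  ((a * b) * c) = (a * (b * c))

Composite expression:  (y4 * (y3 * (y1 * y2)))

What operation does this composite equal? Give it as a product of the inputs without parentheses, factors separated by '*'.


All parenthesizations of g agree; list the y-inputs left to right.
(y1 * y2) collapses to y1 * y2
(y3 * (y1 * y2)) collapses to y3 * y1 * y2
(y4 * (y3 * (y1 * y2))) collapses to y4 * y3 * y1 * y2

y4 * y3 * y1 * y2


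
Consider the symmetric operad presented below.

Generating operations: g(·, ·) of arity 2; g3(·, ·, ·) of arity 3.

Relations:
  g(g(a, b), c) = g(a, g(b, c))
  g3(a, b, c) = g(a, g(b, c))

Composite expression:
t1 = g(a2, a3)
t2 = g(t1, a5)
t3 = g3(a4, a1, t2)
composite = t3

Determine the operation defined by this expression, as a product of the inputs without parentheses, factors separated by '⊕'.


a4 ⊕ a1 ⊕ a2 ⊕ a3 ⊕ a5

The g3-tree's shape is irrelevant; the a-reading-order decides.
g(a2, a3) linearizes to a2 ⊕ a3
g(g(a2, a3), a5) linearizes to a2 ⊕ a3 ⊕ a5
g3(a4, a1, g(g(a2, a3), a5)) linearizes to a4 ⊕ a1 ⊕ a2 ⊕ a3 ⊕ a5


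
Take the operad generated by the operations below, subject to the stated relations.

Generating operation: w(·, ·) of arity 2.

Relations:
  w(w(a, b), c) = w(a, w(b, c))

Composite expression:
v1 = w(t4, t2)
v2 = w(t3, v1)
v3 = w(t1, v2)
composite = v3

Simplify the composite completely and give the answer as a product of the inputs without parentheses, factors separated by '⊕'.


t1 ⊕ t3 ⊕ t4 ⊕ t2

Every regrouping of w is equal, so read the t-inputs in written order.
w(t4, t2) collapses to t4 ⊕ t2
w(t3, w(t4, t2)) collapses to t3 ⊕ t4 ⊕ t2
w(t1, w(t3, w(t4, t2))) collapses to t1 ⊕ t3 ⊕ t4 ⊕ t2


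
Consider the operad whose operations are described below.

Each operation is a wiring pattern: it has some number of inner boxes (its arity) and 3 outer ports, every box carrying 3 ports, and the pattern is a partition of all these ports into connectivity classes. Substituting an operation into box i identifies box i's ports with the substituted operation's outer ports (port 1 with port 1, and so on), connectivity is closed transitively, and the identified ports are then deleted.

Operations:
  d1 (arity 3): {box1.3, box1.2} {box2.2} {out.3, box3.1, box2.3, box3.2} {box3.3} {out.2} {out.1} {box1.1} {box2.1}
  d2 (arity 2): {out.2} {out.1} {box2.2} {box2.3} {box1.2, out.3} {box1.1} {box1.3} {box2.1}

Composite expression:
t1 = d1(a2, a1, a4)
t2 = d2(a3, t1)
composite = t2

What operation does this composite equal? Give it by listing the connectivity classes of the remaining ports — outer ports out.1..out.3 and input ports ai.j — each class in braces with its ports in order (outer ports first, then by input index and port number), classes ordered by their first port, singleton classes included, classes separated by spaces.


{out.1} {out.2} {out.3, a3.2} {a1.1} {a1.2} {a1.3, a4.1, a4.2} {a2.1} {a2.2, a2.3} {a3.1} {a3.3} {a4.3}


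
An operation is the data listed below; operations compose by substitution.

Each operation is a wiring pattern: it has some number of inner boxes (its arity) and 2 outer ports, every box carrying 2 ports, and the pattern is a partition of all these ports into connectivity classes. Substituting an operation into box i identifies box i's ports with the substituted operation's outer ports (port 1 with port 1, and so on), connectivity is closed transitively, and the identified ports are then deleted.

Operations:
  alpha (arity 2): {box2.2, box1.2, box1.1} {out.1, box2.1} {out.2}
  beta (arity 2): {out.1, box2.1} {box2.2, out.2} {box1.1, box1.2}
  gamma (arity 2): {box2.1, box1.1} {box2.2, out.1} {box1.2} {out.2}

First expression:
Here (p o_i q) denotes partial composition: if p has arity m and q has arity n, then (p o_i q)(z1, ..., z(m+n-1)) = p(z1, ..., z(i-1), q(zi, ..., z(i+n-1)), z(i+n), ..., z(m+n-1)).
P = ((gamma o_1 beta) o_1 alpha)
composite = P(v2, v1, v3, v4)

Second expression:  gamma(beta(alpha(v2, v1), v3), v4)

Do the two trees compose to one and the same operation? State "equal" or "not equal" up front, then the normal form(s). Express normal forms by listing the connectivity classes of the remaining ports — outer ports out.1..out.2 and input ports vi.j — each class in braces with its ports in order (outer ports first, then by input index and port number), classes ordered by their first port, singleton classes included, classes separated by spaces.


equal: each reduces to {out.1, v4.2} {out.2} {v1.1} {v1.2, v2.1, v2.2} {v3.1, v4.1} {v3.2}


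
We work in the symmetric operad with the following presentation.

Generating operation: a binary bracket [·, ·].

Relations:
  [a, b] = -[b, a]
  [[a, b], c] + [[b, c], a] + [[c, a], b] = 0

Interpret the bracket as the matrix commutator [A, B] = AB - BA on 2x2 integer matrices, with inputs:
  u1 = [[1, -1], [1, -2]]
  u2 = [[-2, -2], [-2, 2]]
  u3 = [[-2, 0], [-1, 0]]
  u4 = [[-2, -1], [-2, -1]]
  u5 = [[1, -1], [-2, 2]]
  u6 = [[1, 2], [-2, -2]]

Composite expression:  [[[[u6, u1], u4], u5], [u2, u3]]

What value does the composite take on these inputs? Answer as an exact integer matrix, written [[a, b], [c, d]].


[u6, u1] = [[0, -9], [-9, 0]]
[[u6, u1], u4] = [[9, -9], [9, -9]]
[[[u6, u1], u4], u5] = [[27, -27], [27, -27]]
[u2, u3] = [[2, -4], [0, -2]]
[[[[u6, u1], u4], u5], [u2, u3]] = [[108, -108], [108, -108]]

[[108, -108], [108, -108]]


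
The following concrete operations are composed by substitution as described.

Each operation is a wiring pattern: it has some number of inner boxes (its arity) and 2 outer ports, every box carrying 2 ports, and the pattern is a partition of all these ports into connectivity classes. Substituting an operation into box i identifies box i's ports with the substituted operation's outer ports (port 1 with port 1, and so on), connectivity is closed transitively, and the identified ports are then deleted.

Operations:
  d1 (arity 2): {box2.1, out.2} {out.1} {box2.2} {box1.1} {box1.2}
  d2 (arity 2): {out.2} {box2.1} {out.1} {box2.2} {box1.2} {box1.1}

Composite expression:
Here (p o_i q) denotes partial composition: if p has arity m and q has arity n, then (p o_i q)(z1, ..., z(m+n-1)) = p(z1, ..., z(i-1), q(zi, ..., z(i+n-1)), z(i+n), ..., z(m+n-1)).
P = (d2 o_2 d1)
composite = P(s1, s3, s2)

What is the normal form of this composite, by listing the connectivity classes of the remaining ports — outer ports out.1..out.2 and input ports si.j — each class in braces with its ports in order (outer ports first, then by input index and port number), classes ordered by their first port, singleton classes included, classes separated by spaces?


After gluing at d2, chains via deleted ports link the s-ports.
through d1, on inputs (s3, s2): {out.1} {out.2, s2.1} {s2.2} {s3.1} {s3.2} (out.j = stage outer ports)
through d2, on inputs (s1, s3, s2): {out.1} {out.2} {s1.1} {s1.2} {s2.1} {s2.2} {s3.1} {s3.2} (out.j = stage outer ports)

{out.1} {out.2} {s1.1} {s1.2} {s2.1} {s2.2} {s3.1} {s3.2}


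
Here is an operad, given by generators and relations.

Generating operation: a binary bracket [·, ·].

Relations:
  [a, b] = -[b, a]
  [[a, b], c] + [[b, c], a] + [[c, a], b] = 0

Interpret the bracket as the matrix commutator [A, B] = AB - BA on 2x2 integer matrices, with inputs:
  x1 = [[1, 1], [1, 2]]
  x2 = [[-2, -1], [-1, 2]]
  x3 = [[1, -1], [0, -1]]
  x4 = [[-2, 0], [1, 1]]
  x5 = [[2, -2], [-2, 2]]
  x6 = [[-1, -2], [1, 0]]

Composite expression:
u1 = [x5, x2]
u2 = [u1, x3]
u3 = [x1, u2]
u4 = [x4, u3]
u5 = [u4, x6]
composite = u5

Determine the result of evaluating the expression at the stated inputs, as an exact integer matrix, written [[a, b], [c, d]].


[[288, -32], [-160, -288]]

[x5, x2] = [[0, -8], [8, 0]]
[[x5, x2], x3] = [[8, 16], [16, -8]]
[x1, [[x5, x2], x3]] = [[0, -32], [32, 0]]
[x4, [x1, [[x5, x2], x3]]] = [[32, 96], [96, -32]]
[[x4, [x1, [[x5, x2], x3]]], x6] = [[288, -32], [-160, -288]]


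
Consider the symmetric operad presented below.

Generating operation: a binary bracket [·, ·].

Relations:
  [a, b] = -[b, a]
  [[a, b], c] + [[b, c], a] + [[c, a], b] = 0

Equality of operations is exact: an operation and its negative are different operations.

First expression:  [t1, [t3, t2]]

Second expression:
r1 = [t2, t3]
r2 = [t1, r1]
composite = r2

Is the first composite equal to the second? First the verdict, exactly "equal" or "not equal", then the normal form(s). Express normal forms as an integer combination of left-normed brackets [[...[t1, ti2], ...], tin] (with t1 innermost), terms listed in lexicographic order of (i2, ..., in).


not equal; the first gives -[[t1, t2], t3] + [[t1, t3], t2] and the second [[t1, t2], t3] - [[t1, t3], t2]

In normal form, the first expression is -[[t1, t2], t3] + [[t1, t3], t2]
In normal form, the second expression is [[t1, t2], t3] - [[t1, t3], t2]
No match — not equal.


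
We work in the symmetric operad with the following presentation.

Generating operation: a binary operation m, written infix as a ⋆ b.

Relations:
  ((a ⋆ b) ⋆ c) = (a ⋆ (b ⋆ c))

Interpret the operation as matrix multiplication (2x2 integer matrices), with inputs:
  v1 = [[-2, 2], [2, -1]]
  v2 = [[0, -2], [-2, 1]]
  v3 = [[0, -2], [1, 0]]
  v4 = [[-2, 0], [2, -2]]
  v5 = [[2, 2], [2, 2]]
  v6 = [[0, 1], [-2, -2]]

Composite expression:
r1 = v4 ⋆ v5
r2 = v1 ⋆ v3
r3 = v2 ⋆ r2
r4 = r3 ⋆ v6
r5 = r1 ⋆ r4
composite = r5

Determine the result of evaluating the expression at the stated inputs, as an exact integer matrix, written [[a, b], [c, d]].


[[-32, -20], [0, 0]]

(v4 ⋆ v5) = [[-4, -4], [0, 0]]
(v1 ⋆ v3) = [[2, 4], [-1, -4]]
(v2 ⋆ (v1 ⋆ v3)) = [[2, 8], [-5, -12]]
((v2 ⋆ (v1 ⋆ v3)) ⋆ v6) = [[-16, -14], [24, 19]]
((v4 ⋆ v5) ⋆ ((v2 ⋆ (v1 ⋆ v3)) ⋆ v6)) = [[-32, -20], [0, 0]]


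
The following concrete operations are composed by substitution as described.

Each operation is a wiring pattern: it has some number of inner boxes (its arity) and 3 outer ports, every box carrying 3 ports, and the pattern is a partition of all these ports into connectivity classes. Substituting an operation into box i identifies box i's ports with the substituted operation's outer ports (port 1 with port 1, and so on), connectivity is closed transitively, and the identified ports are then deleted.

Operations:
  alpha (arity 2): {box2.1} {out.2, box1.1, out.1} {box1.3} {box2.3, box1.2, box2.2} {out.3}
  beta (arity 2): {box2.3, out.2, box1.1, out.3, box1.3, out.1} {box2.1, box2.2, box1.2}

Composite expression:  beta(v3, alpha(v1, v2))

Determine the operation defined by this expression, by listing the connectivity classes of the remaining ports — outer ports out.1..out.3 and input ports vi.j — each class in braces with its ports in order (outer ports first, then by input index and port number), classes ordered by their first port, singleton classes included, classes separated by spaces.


{out.1, out.2, out.3, v3.1, v3.3} {v1.1, v3.2} {v1.2, v2.2, v2.3} {v1.3} {v2.1}

Two ports join when wires chain via beta-identified ports.
through alpha, on inputs (v1, v2): {out.1, out.2, v1.1} {out.3} {v1.2, v2.2, v2.3} {v1.3} {v2.1} (out.j = stage outer ports)
through beta, on inputs (v3, v1, v2): {out.1, out.2, out.3, v3.1, v3.3} {v1.1, v3.2} {v1.2, v2.2, v2.3} {v1.3} {v2.1} (out.j = stage outer ports)


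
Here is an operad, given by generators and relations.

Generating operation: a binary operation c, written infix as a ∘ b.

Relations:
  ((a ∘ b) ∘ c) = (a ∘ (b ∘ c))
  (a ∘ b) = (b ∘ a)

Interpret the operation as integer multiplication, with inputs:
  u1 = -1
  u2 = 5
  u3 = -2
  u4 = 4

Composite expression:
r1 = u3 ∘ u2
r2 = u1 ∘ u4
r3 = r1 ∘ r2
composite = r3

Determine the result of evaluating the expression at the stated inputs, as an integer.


40

(u3 ∘ u2) = -10
(u1 ∘ u4) = -4
((u3 ∘ u2) ∘ (u1 ∘ u4)) = 40
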